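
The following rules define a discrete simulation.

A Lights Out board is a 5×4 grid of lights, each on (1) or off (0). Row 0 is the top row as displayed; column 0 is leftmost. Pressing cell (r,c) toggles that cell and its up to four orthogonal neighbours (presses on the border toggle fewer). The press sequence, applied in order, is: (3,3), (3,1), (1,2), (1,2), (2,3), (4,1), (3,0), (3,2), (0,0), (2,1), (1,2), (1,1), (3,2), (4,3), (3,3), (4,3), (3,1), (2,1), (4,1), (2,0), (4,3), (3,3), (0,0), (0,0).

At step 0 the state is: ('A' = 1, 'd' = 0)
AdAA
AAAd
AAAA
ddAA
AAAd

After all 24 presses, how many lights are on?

9

[0] AdAA
AAAd
AAAA
ddAA
AAAd
[1] AdAA
AAAd
AAAd
dddd
AAAA
[2] AdAA
AAAd
AdAd
AAAd
AdAA
[3] AddA
AddA
Addd
AAAd
AdAA
[4] AdAA
AAAd
AdAd
AAAd
AdAA
[5] AdAA
AAAA
AddA
AAAA
AdAA
[6] AdAA
AAAA
AddA
AdAA
dAdA
[7] AdAA
AAAA
dddA
dAAA
AAdA
[8] AdAA
AAAA
ddAA
dddd
AAAA
[9] dAAA
dAAA
ddAA
dddd
AAAA
[10] dAAA
ddAA
AAdA
dAdd
AAAA
[11] dAdA
dAdd
AAAA
dAdd
AAAA
[12] dddA
AdAd
AdAA
dAdd
AAAA
[13] dddA
AdAd
AddA
ddAA
AAdA
[14] dddA
AdAd
AddA
ddAd
AAAd
[15] dddA
AdAd
Addd
dddA
AAAA
[16] dddA
AdAd
Addd
dddd
AAdd
[17] dddA
AdAd
AAdd
AAAd
Addd
[18] dddA
AAAd
ddAd
AdAd
Addd
[19] dddA
AAAd
ddAd
AAAd
dAAd
[20] dddA
dAAd
AAAd
dAAd
dAAd
[21] dddA
dAAd
AAAd
dAAA
dAdA
[22] dddA
dAAd
AAAA
dAdd
dAdd
[23] AAdA
AAAd
AAAA
dAdd
dAdd
[24] dddA
dAAd
AAAA
dAdd
dAdd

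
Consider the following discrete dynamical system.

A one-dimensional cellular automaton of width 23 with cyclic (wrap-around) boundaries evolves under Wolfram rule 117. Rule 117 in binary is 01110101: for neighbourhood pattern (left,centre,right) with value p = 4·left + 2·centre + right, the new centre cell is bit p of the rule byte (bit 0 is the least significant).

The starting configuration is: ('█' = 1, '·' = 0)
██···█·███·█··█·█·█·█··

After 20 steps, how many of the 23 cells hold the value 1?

[0] ██···█·███·█··█·█·█·█··
[1] ·███·██··████·████████·
[2] ···██·██····██·······██
[3] ██··██·████··███████··█
[4] ·██··██···██·······██··
[5] ··██··███··███████··███
[6] █··██···██·······██···█
[7] ██··███··███████··███··
[8] ·██···██·······██···██·
[9] ··███··███████··███··██
[10] █···██·······██···██··█
[11] ███··███████··███··██··
[12] ··██·······██···██··██·
[13] █··███████··███··██··██
[14] ██·······██···██··██···
[15] ·███████··███··██··███·
[16] ·······██···██··██···██
[17] ██████··███··██··███··█
[18] ·····██···██··██···██··
[19] ████··███··██··███··███
[20] ···██···██··██···██····

8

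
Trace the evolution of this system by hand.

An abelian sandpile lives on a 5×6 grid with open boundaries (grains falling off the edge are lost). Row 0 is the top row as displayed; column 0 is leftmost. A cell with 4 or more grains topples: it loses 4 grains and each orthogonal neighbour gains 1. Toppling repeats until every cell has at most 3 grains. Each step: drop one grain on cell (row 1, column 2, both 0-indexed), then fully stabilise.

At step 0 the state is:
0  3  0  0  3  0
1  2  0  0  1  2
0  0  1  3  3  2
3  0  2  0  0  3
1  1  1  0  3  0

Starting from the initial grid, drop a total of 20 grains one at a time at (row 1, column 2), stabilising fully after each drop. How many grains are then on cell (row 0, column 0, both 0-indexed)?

1

[0] 0  3  0  0  3  0
1  2  0  0  1  2
0  0  1  3  3  2
3  0  2  0  0  3
1  1  1  0  3  0
[1] 0  3  0  0  3  0
1  2  1  0  1  2
0  0  1  3  3  2
3  0  2  0  0  3
1  1  1  0  3  0
[2] 0  3  0  0  3  0
1  2  2  0  1  2
0  0  1  3  3  2
3  0  2  0  0  3
1  1  1  0  3  0
[3] 0  3  0  0  3  0
1  2  3  0  1  2
0  0  1  3  3  2
3  0  2  0  0  3
1  1  1  0  3  0
[4] 0  3  1  0  3  0
1  3  0  1  1  2
0  0  2  3  3  2
3  0  2  0  0  3
1  1  1  0  3  0
[5] 0  3  1  0  3  0
1  3  1  1  1  2
0  0  2  3  3  2
3  0  2  0  0  3
1  1  1  0  3  0
[6] 0  3  1  0  3  0
1  3  2  1  1  2
0  0  2  3  3  2
3  0  2  0  0  3
1  1  1  0  3  0
[7] 0  3  1  0  3  0
1  3  3  1  1  2
0  0  2  3  3  2
3  0  2  0  0  3
1  1  1  0  3  0
[8] 1  0  3  0  3  0
2  1  1  2  1  2
0  1  3  3  3  2
3  0  2  0  0  3
1  1  1  0  3  0
[9] 1  0  3  0  3  0
2  1  2  2  1  2
0  1  3  3  3  2
3  0  2  0  0  3
1  1  1  0  3  0
[10] 1  0  3  0  3  0
2  1  3  2  1  2
0  1  3  3  3  2
3  0  2  0  0  3
1  1  1  0  3  0
[11] 1  1  0  2  3  0
2  2  3  0  3  2
0  2  1  2  0  3
3  0  3  1  1  3
1  1  1  0  3  0
[12] 1  1  1  2  3  0
2  3  0  1  3  2
0  2  2  2  0  3
3  0  3  1  1  3
1  1  1  0  3  0
[13] 1  1  1  2  3  0
2  3  1  1  3  2
0  2  2  2  0  3
3  0  3  1  1  3
1  1  1  0  3  0
[14] 1  1  1  2  3  0
2  3  2  1  3  2
0  2  2  2  0  3
3  0  3  1  1  3
1  1  1  0  3  0
[15] 1  1  1  2  3  0
2  3  3  1  3  2
0  2  2  2  0  3
3  0  3  1  1  3
1  1  1  0  3  0
[16] 1  2  2  2  3  0
3  0  1  2  3  2
0  3  3  2  0  3
3  0  3  1  1  3
1  1  1  0  3  0
[17] 1  2  2  2  3  0
3  0  2  2  3  2
0  3  3  2  0  3
3  0  3  1  1  3
1  1  1  0  3  0
[18] 1  2  2  2  3  0
3  0  3  2  3  2
0  3  3  2  0  3
3  0  3  1  1  3
1  1  1  0  3  0
[19] 1  2  3  2  3  0
3  2  1  3  3  2
1  0  2  3  0  3
3  2  0  2  1  3
1  1  2  0  3  0
[20] 1  2  3  2  3  0
3  2  2  3  3  2
1  0  2  3  0  3
3  2  0  2  1  3
1  1  2  0  3  0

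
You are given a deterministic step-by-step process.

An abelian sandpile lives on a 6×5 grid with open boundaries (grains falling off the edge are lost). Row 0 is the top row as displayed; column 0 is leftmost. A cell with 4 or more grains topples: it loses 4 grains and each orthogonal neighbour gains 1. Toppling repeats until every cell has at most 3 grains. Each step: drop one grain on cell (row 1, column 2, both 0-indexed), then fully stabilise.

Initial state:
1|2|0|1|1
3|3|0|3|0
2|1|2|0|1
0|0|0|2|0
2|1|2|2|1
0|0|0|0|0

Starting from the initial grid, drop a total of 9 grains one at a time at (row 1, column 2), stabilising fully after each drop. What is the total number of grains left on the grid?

38

[0] 1|2|0|1|1
3|3|0|3|0
2|1|2|0|1
0|0|0|2|0
2|1|2|2|1
0|0|0|0|0
[1] 1|2|0|1|1
3|3|1|3|0
2|1|2|0|1
0|0|0|2|0
2|1|2|2|1
0|0|0|0|0
[2] 1|2|0|1|1
3|3|2|3|0
2|1|2|0|1
0|0|0|2|0
2|1|2|2|1
0|0|0|0|0
[3] 1|2|0|1|1
3|3|3|3|0
2|1|2|0|1
0|0|0|2|0
2|1|2|2|1
0|0|0|0|0
[4] 2|3|1|2|1
0|1|2|0|1
3|2|3|1|1
0|0|0|2|0
2|1|2|2|1
0|0|0|0|0
[5] 2|3|1|2|1
0|1|3|0|1
3|2|3|1|1
0|0|0|2|0
2|1|2|2|1
0|0|0|0|0
[6] 2|3|2|2|1
0|2|1|1|1
3|3|0|2|1
0|0|1|2|0
2|1|2|2|1
0|0|0|0|0
[7] 2|3|2|2|1
0|2|2|1|1
3|3|0|2|1
0|0|1|2|0
2|1|2|2|1
0|0|0|0|0
[8] 2|3|2|2|1
0|2|3|1|1
3|3|0|2|1
0|0|1|2|0
2|1|2|2|1
0|0|0|0|0
[9] 2|3|3|2|1
0|3|0|2|1
3|3|1|2|1
0|0|1|2|0
2|1|2|2|1
0|0|0|0|0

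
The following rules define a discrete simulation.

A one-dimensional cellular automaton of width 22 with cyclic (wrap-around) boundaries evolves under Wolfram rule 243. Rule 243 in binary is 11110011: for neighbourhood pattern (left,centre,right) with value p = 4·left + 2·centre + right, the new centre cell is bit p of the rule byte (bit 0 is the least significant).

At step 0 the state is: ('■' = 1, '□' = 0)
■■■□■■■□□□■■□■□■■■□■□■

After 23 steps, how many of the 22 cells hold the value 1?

16

step 0: ■■■□■■■□□□■■□■□■■■□■□■
step 1: ■■■■□■■■■■□■■□■□■■■□■□
step 2: □■■■■□■■■■■□■■□■□■■■□■
step 3: ■□■■■■□■■■■■□■■□■□■■■□
step 4: □■□■■■■□■■■■■□■■□■□■■■
step 5: ■□■□■■■■□■■■■■□■■□■□■■
step 6: ■■□■□■■■■□■■■■■□■■□■□■
step 7: ■■■□■□■■■■□■■■■■□■■□■□
step 8: □■■■□■□■■■■□■■■■■□■■□■
step 9: ■□■■■□■□■■■■□■■■■■□■■□
step 10: □■□■■■□■□■■■■□■■■■■□■■
step 11: ■□■□■■■□■□■■■■□■■■■■□■
step 12: ■■□■□■■■□■□■■■■□■■■■■□
step 13: □■■□■□■■■□■□■■■■□■■■■■
step 14: ■□■■□■□■■■□■□■■■■□■■■■
step 15: ■■□■■□■□■■■□■□■■■■□■■■
step 16: ■■■□■■□■□■■■□■□■■■■□■■
step 17: ■■■■□■■□■□■■■□■□■■■■□■
step 18: ■■■■■□■■□■□■■■□■□■■■■□
step 19: □■■■■■□■■□■□■■■□■□■■■■
step 20: ■□■■■■■□■■□■□■■■□■□■■■
step 21: ■■□■■■■■□■■□■□■■■□■□■■
step 22: ■■■□■■■■■□■■□■□■■■□■□■
step 23: ■■■■□■■■■■□■■□■□■■■□■□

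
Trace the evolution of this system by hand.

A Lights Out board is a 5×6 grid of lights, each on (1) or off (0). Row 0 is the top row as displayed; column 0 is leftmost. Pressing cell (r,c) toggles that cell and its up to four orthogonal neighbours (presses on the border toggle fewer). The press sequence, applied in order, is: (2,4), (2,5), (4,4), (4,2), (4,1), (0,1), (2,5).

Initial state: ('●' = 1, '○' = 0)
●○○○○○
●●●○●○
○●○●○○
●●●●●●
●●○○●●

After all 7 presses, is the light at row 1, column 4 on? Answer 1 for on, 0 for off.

0

0) ●○○○○○
●●●○●○
○●○●○○
●●●●●●
●●○○●●
1) ●○○○○○
●●●○○○
○●○○●●
●●●●○●
●●○○●●
2) ●○○○○○
●●●○○●
○●○○○○
●●●●○○
●●○○●●
3) ●○○○○○
●●●○○●
○●○○○○
●●●●●○
●●○●○○
4) ●○○○○○
●●●○○●
○●○○○○
●●○●●○
●○●○○○
5) ●○○○○○
●●●○○●
○●○○○○
●○○●●○
○●○○○○
6) ○●●○○○
●○●○○●
○●○○○○
●○○●●○
○●○○○○
7) ○●●○○○
●○●○○○
○●○○●●
●○○●●●
○●○○○○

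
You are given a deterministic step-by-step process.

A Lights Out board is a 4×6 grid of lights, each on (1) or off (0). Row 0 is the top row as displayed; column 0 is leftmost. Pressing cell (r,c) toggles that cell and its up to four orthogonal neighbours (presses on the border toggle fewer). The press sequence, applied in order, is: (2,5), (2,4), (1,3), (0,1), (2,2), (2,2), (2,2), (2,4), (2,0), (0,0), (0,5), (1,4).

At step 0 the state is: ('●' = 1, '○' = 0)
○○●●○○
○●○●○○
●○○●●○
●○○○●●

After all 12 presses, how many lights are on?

9

t=0: ○○●●○○
○●○●○○
●○○●●○
●○○○●●
t=1: ○○●●○○
○●○●○●
●○○●○●
●○○○●○
t=2: ○○●●○○
○●○●●●
●○○○●○
●○○○○○
t=3: ○○●○○○
○●●○○●
●○○●●○
●○○○○○
t=4: ●●○○○○
○○●○○●
●○○●●○
●○○○○○
t=5: ●●○○○○
○○○○○●
●●●○●○
●○●○○○
t=6: ●●○○○○
○○●○○●
●○○●●○
●○○○○○
t=7: ●●○○○○
○○○○○●
●●●○●○
●○●○○○
t=8: ●●○○○○
○○○○●●
●●●●○●
●○●○●○
t=9: ●●○○○○
●○○○●●
○○●●○●
○○●○●○
t=10: ○○○○○○
○○○○●●
○○●●○●
○○●○●○
t=11: ○○○○●●
○○○○●○
○○●●○●
○○●○●○
t=12: ○○○○○●
○○○●○●
○○●●●●
○○●○●○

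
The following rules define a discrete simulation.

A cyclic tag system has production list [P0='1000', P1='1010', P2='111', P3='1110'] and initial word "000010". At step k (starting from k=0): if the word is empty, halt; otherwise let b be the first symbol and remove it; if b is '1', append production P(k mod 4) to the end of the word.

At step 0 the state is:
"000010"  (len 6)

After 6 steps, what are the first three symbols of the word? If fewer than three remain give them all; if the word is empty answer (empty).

100

0) "000010"  (len 6)
1) "00010"  (len 5)
2) "0010"  (len 4)
3) "010"  (len 3)
4) "10"  (len 2)
5) "01000"  (len 5)
6) "1000"  (len 4)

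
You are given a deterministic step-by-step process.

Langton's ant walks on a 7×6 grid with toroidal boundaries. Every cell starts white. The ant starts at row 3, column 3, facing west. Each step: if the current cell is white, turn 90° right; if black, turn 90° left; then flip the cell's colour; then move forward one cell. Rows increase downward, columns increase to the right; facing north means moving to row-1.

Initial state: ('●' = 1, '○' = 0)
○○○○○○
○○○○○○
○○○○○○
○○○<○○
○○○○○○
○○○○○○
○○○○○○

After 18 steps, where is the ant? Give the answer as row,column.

4,4

k=0  ○○○○○○
○○○○○○
○○○○○○
○○○<○○
○○○○○○
○○○○○○
○○○○○○
k=1  ○○○○○○
○○○○○○
○○○^○○
○○○●○○
○○○○○○
○○○○○○
○○○○○○
k=2  ○○○○○○
○○○○○○
○○○●>○
○○○●○○
○○○○○○
○○○○○○
○○○○○○
k=3  ○○○○○○
○○○○○○
○○○●●○
○○○●v○
○○○○○○
○○○○○○
○○○○○○
k=4  ○○○○○○
○○○○○○
○○○●●○
○○○<●○
○○○○○○
○○○○○○
○○○○○○
k=5  ○○○○○○
○○○○○○
○○○●●○
○○○○●○
○○○v○○
○○○○○○
○○○○○○
k=6  ○○○○○○
○○○○○○
○○○●●○
○○○○●○
○○<●○○
○○○○○○
○○○○○○
k=7  ○○○○○○
○○○○○○
○○○●●○
○○^○●○
○○●●○○
○○○○○○
○○○○○○
k=8  ○○○○○○
○○○○○○
○○○●●○
○○●>●○
○○●●○○
○○○○○○
○○○○○○
k=9  ○○○○○○
○○○○○○
○○○●●○
○○●●●○
○○●v○○
○○○○○○
○○○○○○
k=10  ○○○○○○
○○○○○○
○○○●●○
○○●●●○
○○●○>○
○○○○○○
○○○○○○
k=11  ○○○○○○
○○○○○○
○○○●●○
○○●●●○
○○●○●○
○○○○v○
○○○○○○
k=12  ○○○○○○
○○○○○○
○○○●●○
○○●●●○
○○●○●○
○○○<●○
○○○○○○
k=13  ○○○○○○
○○○○○○
○○○●●○
○○●●●○
○○●^●○
○○○●●○
○○○○○○
k=14  ○○○○○○
○○○○○○
○○○●●○
○○●●●○
○○●●>○
○○○●●○
○○○○○○
k=15  ○○○○○○
○○○○○○
○○○●●○
○○●●^○
○○●●○○
○○○●●○
○○○○○○
k=16  ○○○○○○
○○○○○○
○○○●●○
○○●<○○
○○●●○○
○○○●●○
○○○○○○
k=17  ○○○○○○
○○○○○○
○○○●●○
○○●○○○
○○●v○○
○○○●●○
○○○○○○
k=18  ○○○○○○
○○○○○○
○○○●●○
○○●○○○
○○●○>○
○○○●●○
○○○○○○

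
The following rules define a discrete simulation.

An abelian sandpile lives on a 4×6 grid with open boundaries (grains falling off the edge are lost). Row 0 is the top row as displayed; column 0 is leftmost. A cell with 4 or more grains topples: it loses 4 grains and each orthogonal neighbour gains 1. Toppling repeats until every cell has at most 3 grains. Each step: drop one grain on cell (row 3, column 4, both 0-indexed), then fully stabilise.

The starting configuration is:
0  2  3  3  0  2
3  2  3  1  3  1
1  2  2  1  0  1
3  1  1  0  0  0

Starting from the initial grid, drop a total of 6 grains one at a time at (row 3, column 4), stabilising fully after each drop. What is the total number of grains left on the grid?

40

t=0: 0  2  3  3  0  2
3  2  3  1  3  1
1  2  2  1  0  1
3  1  1  0  0  0
t=1: 0  2  3  3  0  2
3  2  3  1  3  1
1  2  2  1  0  1
3  1  1  0  1  0
t=2: 0  2  3  3  0  2
3  2  3  1  3  1
1  2  2  1  0  1
3  1  1  0  2  0
t=3: 0  2  3  3  0  2
3  2  3  1  3  1
1  2  2  1  0  1
3  1  1  0  3  0
t=4: 0  2  3  3  0  2
3  2  3  1  3  1
1  2  2  1  1  1
3  1  1  1  0  1
t=5: 0  2  3  3  0  2
3  2  3  1  3  1
1  2  2  1  1  1
3  1  1  1  1  1
t=6: 0  2  3  3  0  2
3  2  3  1  3  1
1  2  2  1  1  1
3  1  1  1  2  1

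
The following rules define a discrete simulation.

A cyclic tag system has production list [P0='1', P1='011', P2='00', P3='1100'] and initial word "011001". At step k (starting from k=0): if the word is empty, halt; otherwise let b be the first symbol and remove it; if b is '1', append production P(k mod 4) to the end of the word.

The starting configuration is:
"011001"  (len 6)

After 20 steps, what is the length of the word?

15

[0] "011001"  (len 6)
[1] "11001"  (len 5)
[2] "1001011"  (len 7)
[3] "00101100"  (len 8)
[4] "0101100"  (len 7)
[5] "101100"  (len 6)
[6] "01100011"  (len 8)
[7] "1100011"  (len 7)
[8] "1000111100"  (len 10)
[9] "0001111001"  (len 10)
[10] "001111001"  (len 9)
[11] "01111001"  (len 8)
[12] "1111001"  (len 7)
[13] "1110011"  (len 7)
[14] "110011011"  (len 9)
[15] "1001101100"  (len 10)
[16] "0011011001100"  (len 13)
[17] "011011001100"  (len 12)
[18] "11011001100"  (len 11)
[19] "101100110000"  (len 12)
[20] "011001100001100"  (len 15)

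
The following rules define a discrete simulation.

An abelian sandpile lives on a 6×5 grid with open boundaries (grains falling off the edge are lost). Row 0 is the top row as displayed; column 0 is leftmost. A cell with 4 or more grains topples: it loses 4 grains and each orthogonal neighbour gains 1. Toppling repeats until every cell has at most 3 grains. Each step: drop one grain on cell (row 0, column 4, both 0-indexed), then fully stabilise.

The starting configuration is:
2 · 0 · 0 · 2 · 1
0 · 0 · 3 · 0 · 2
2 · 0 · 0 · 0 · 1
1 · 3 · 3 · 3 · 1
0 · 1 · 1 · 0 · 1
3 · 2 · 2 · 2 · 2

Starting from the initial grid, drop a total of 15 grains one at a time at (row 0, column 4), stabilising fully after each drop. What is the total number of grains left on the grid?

43

k=0  2 · 0 · 0 · 2 · 1
0 · 0 · 3 · 0 · 2
2 · 0 · 0 · 0 · 1
1 · 3 · 3 · 3 · 1
0 · 1 · 1 · 0 · 1
3 · 2 · 2 · 2 · 2
k=1  2 · 0 · 0 · 2 · 2
0 · 0 · 3 · 0 · 2
2 · 0 · 0 · 0 · 1
1 · 3 · 3 · 3 · 1
0 · 1 · 1 · 0 · 1
3 · 2 · 2 · 2 · 2
k=2  2 · 0 · 0 · 2 · 3
0 · 0 · 3 · 0 · 2
2 · 0 · 0 · 0 · 1
1 · 3 · 3 · 3 · 1
0 · 1 · 1 · 0 · 1
3 · 2 · 2 · 2 · 2
k=3  2 · 0 · 0 · 3 · 0
0 · 0 · 3 · 0 · 3
2 · 0 · 0 · 0 · 1
1 · 3 · 3 · 3 · 1
0 · 1 · 1 · 0 · 1
3 · 2 · 2 · 2 · 2
k=4  2 · 0 · 0 · 3 · 1
0 · 0 · 3 · 0 · 3
2 · 0 · 0 · 0 · 1
1 · 3 · 3 · 3 · 1
0 · 1 · 1 · 0 · 1
3 · 2 · 2 · 2 · 2
k=5  2 · 0 · 0 · 3 · 2
0 · 0 · 3 · 0 · 3
2 · 0 · 0 · 0 · 1
1 · 3 · 3 · 3 · 1
0 · 1 · 1 · 0 · 1
3 · 2 · 2 · 2 · 2
k=6  2 · 0 · 0 · 3 · 3
0 · 0 · 3 · 0 · 3
2 · 0 · 0 · 0 · 1
1 · 3 · 3 · 3 · 1
0 · 1 · 1 · 0 · 1
3 · 2 · 2 · 2 · 2
k=7  2 · 0 · 1 · 0 · 2
0 · 0 · 3 · 2 · 0
2 · 0 · 0 · 0 · 2
1 · 3 · 3 · 3 · 1
0 · 1 · 1 · 0 · 1
3 · 2 · 2 · 2 · 2
k=8  2 · 0 · 1 · 0 · 3
0 · 0 · 3 · 2 · 0
2 · 0 · 0 · 0 · 2
1 · 3 · 3 · 3 · 1
0 · 1 · 1 · 0 · 1
3 · 2 · 2 · 2 · 2
k=9  2 · 0 · 1 · 1 · 0
0 · 0 · 3 · 2 · 1
2 · 0 · 0 · 0 · 2
1 · 3 · 3 · 3 · 1
0 · 1 · 1 · 0 · 1
3 · 2 · 2 · 2 · 2
k=10  2 · 0 · 1 · 1 · 1
0 · 0 · 3 · 2 · 1
2 · 0 · 0 · 0 · 2
1 · 3 · 3 · 3 · 1
0 · 1 · 1 · 0 · 1
3 · 2 · 2 · 2 · 2
k=11  2 · 0 · 1 · 1 · 2
0 · 0 · 3 · 2 · 1
2 · 0 · 0 · 0 · 2
1 · 3 · 3 · 3 · 1
0 · 1 · 1 · 0 · 1
3 · 2 · 2 · 2 · 2
k=12  2 · 0 · 1 · 1 · 3
0 · 0 · 3 · 2 · 1
2 · 0 · 0 · 0 · 2
1 · 3 · 3 · 3 · 1
0 · 1 · 1 · 0 · 1
3 · 2 · 2 · 2 · 2
k=13  2 · 0 · 1 · 2 · 0
0 · 0 · 3 · 2 · 2
2 · 0 · 0 · 0 · 2
1 · 3 · 3 · 3 · 1
0 · 1 · 1 · 0 · 1
3 · 2 · 2 · 2 · 2
k=14  2 · 0 · 1 · 2 · 1
0 · 0 · 3 · 2 · 2
2 · 0 · 0 · 0 · 2
1 · 3 · 3 · 3 · 1
0 · 1 · 1 · 0 · 1
3 · 2 · 2 · 2 · 2
k=15  2 · 0 · 1 · 2 · 2
0 · 0 · 3 · 2 · 2
2 · 0 · 0 · 0 · 2
1 · 3 · 3 · 3 · 1
0 · 1 · 1 · 0 · 1
3 · 2 · 2 · 2 · 2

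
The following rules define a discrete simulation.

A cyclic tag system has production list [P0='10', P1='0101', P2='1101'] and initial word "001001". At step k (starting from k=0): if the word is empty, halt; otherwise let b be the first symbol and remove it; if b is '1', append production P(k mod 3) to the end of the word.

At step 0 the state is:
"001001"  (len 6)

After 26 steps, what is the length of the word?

step 0: "001001"  (len 6)
step 1: "01001"  (len 5)
step 2: "1001"  (len 4)
step 3: "0011101"  (len 7)
step 4: "011101"  (len 6)
step 5: "11101"  (len 5)
step 6: "11011101"  (len 8)
step 7: "101110110"  (len 9)
step 8: "011101100101"  (len 12)
step 9: "11101100101"  (len 11)
step 10: "110110010110"  (len 12)
step 11: "101100101100101"  (len 15)
step 12: "011001011001011101"  (len 18)
step 13: "11001011001011101"  (len 17)
step 14: "10010110010111010101"  (len 20)
step 15: "00101100101110101011101"  (len 23)
step 16: "0101100101110101011101"  (len 22)
step 17: "101100101110101011101"  (len 21)
step 18: "011001011101010111011101"  (len 24)
step 19: "11001011101010111011101"  (len 23)
step 20: "10010111010101110111010101"  (len 26)
step 21: "00101110101011101110101011101"  (len 29)
step 22: "0101110101011101110101011101"  (len 28)
step 23: "101110101011101110101011101"  (len 27)
step 24: "011101010111011101010111011101"  (len 30)
step 25: "11101010111011101010111011101"  (len 29)
step 26: "11010101110111010101110111010101"  (len 32)

32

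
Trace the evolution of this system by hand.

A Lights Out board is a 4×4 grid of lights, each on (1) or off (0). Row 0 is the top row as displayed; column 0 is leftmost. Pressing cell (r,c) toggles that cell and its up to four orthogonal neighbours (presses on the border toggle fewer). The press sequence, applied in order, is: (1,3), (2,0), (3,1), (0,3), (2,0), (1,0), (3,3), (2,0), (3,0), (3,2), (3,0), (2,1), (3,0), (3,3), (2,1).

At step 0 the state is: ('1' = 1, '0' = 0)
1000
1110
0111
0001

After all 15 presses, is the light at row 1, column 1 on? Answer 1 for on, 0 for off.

0

k=0  1000
1110
0111
0001
k=1  1001
1101
0110
0001
k=2  1001
0101
1010
1001
k=3  1001
0101
1110
0111
k=4  1010
0100
1110
0111
k=5  1010
1100
0010
1111
k=6  0010
0000
1010
1111
k=7  0010
0000
1011
1100
k=8  0010
1000
0111
0100
k=9  0010
1000
1111
1000
k=10  0010
1000
1101
1111
k=11  0010
1000
0101
0011
k=12  0010
1100
1011
0111
k=13  0010
1100
0011
1011
k=14  0010
1100
0010
1000
k=15  0010
1000
1100
1100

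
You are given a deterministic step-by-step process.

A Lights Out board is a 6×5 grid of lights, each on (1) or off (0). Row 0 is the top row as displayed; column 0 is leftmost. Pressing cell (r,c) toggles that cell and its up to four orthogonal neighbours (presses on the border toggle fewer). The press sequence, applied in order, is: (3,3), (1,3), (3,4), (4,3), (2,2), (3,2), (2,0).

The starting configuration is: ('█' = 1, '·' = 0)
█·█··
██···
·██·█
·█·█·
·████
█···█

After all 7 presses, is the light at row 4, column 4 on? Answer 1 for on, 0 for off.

step 0: █·█··
██···
·██·█
·█·█·
·████
█···█
step 1: █·█··
██···
·████
·██·█
·██·█
█···█
step 2: █·██·
█████
·██·█
·██·█
·██·█
█···█
step 3: █·██·
█████
·██··
·███·
·██··
█···█
step 4: █·██·
█████
·██··
·██··
·█·██
█··██
step 5: █·██·
██·██
···█·
·█···
·█·██
█··██
step 6: █·██·
██·██
··██·
··██·
·████
█··██
step 7: █·██·
·█·██
████·
█·██·
·████
█··██

1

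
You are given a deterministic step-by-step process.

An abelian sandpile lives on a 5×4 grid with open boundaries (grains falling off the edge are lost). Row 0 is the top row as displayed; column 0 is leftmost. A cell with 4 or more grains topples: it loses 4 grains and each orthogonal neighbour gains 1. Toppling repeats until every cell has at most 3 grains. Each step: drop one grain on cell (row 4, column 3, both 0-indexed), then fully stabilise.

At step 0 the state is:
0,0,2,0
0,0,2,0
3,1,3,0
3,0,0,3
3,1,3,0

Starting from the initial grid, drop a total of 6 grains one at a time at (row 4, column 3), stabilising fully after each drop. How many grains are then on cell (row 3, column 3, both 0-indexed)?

1

gen 0: 0,0,2,0
0,0,2,0
3,1,3,0
3,0,0,3
3,1,3,0
gen 1: 0,0,2,0
0,0,2,0
3,1,3,0
3,0,0,3
3,1,3,1
gen 2: 0,0,2,0
0,0,2,0
3,1,3,0
3,0,0,3
3,1,3,2
gen 3: 0,0,2,0
0,0,2,0
3,1,3,0
3,0,0,3
3,1,3,3
gen 4: 0,0,2,0
0,0,2,0
3,1,3,1
3,0,2,0
3,2,0,2
gen 5: 0,0,2,0
0,0,2,0
3,1,3,1
3,0,2,0
3,2,0,3
gen 6: 0,0,2,0
0,0,2,0
3,1,3,1
3,0,2,1
3,2,1,0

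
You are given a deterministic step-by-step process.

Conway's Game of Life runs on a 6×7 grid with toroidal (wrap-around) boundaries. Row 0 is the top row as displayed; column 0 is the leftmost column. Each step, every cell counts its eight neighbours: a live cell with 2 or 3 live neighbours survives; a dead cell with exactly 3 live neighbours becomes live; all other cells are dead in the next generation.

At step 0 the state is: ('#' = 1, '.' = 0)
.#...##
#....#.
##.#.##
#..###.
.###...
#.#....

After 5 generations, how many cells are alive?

0) .#...##
#....#.
##.#.##
#..###.
.###...
#.#....
1) .#...#.
..#....
.###...
.....#.
#.....#
#..#..#
2) ###...#
...#...
.###...
###...#
#....#.
.#...#.
3) ###...#
...#...
...#...
...#..#
..#..#.
..#..#.
4) ####..#
##.#...
..###..
..###..
..#####
#.##.#.
5) .......
......#
.......
.#.....
......#
.......

3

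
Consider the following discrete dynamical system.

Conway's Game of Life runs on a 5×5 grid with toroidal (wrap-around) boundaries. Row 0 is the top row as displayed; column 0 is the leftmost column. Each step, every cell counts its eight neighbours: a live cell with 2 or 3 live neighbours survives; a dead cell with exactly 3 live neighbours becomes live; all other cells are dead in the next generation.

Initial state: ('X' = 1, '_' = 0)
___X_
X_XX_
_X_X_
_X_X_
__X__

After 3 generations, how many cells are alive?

3

gen 0: ___X_
X_XX_
_X_X_
_X_X_
__X__
gen 1: _X_XX
_X_X_
XX_X_
_X_X_
__XX_
gen 2: XX__X
_X_X_
XX_X_
XX_X_
XX___
gen 3: ____X
___X_
___X_
_____
_____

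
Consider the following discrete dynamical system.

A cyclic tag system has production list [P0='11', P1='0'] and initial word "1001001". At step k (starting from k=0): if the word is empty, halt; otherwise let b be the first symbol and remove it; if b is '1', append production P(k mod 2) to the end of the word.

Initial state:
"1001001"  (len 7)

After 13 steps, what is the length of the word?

5

k=0  "1001001"  (len 7)
k=1  "00100111"  (len 8)
k=2  "0100111"  (len 7)
k=3  "100111"  (len 6)
k=4  "001110"  (len 6)
k=5  "01110"  (len 5)
k=6  "1110"  (len 4)
k=7  "11011"  (len 5)
k=8  "10110"  (len 5)
k=9  "011011"  (len 6)
k=10  "11011"  (len 5)
k=11  "101111"  (len 6)
k=12  "011110"  (len 6)
k=13  "11110"  (len 5)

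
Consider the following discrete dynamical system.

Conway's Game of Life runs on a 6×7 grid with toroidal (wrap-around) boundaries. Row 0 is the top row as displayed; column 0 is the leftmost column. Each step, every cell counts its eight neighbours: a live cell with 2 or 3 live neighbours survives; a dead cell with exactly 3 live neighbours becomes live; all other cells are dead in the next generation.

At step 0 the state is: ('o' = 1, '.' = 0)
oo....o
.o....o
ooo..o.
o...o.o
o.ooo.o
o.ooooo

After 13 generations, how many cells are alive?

gen 0: oo....o
.o....o
ooo..o.
o...o.o
o.ooo.o
o.ooooo
gen 1: ...oo..
.....o.
..o..o.
....o..
..o....
.......
gen 2: ....o..
...o.o.
....oo.
...o...
.......
...o...
gen 3: ...oo..
...o.o.
...o.o.
....o..
.......
.......
gen 4: ...oo..
..oo.o.
...o.o.
....o..
.......
.......
gen 5: ..ooo..
..o..o.
..oo.o.
....o..
.......
.......
gen 6: ..ooo..
.o...o.
..oo.o.
...oo..
.......
...o...
gen 7: ..ooo..
.o...o.
..oo.o.
..ooo..
...oo..
..ooo..
gen 8: .o...o.
.o...o.
.o...o.
.....o.
.....o.
.....o.
gen 9: ....ooo
ooo.ooo
....ooo
....ooo
....ooo
....ooo
gen 10: .o.....
.o.....
.o.....
o..o...
o..o...
o..o...
gen 11: ooo....
ooo....
ooo....
ooo....
ooooo.o
ooo....
gen 12: ...o..o
...o..o
...o..o
.......
......o
.......
gen 13: .......
o.ooooo
.......
.......
.......
.......

6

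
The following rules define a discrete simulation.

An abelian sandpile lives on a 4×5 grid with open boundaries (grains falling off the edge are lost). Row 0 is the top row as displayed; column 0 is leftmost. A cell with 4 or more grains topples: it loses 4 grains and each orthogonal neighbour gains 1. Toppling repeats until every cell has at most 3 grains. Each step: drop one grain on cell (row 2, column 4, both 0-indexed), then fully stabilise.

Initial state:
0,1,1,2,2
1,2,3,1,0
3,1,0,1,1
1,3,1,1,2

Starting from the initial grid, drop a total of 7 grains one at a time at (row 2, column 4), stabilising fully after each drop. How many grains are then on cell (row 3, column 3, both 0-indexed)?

0) 0,1,1,2,2
1,2,3,1,0
3,1,0,1,1
1,3,1,1,2
1) 0,1,1,2,2
1,2,3,1,0
3,1,0,1,2
1,3,1,1,2
2) 0,1,1,2,2
1,2,3,1,0
3,1,0,1,3
1,3,1,1,2
3) 0,1,1,2,2
1,2,3,1,1
3,1,0,2,0
1,3,1,1,3
4) 0,1,1,2,2
1,2,3,1,1
3,1,0,2,1
1,3,1,1,3
5) 0,1,1,2,2
1,2,3,1,1
3,1,0,2,2
1,3,1,1,3
6) 0,1,1,2,2
1,2,3,1,1
3,1,0,2,3
1,3,1,1,3
7) 0,1,1,2,2
1,2,3,1,2
3,1,0,3,1
1,3,1,2,0

2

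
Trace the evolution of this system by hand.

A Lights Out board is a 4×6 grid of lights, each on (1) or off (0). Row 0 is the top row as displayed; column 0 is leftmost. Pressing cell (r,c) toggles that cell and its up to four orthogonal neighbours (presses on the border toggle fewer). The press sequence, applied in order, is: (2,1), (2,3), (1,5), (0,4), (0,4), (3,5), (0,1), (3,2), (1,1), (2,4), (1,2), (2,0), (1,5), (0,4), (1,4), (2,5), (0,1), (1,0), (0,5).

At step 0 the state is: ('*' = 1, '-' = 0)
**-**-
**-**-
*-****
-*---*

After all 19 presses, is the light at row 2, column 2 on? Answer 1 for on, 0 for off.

step 0: **-**-
**-**-
*-****
-*---*
step 1: **-**-
*--**-
-*-***
-----*
step 2: **-**-
*---*-
-**--*
---*-*
step 3: **-***
*----*
-**---
---*-*
step 4: **----
*---**
-**---
---*-*
step 5: **-***
*----*
-**---
---*-*
step 6: **-***
*----*
-**--*
---**-
step 7: --****
**---*
-**--*
---**-
step 8: --****
**---*
-*---*
-**-*-
step 9: -*****
--*--*
-----*
-**-*-
step 10: -*****
--*-**
---**-
-**---
step 11: -*-***
-*-***
--***-
-**---
step 12: -*-***
**-***
*****-
***---
step 13: -*-**-
**-*--
******
***---
step 14: -*---*
**-**-
******
***---
step 15: -*--**
**---*
****-*
***---
step 16: -*--**
**----
*****-
***--*
step 17: *-*-**
*-----
*****-
***--*
step 18: --*-**
-*----
-****-
***--*
step 19: --*---
-*---*
-****-
***--*

1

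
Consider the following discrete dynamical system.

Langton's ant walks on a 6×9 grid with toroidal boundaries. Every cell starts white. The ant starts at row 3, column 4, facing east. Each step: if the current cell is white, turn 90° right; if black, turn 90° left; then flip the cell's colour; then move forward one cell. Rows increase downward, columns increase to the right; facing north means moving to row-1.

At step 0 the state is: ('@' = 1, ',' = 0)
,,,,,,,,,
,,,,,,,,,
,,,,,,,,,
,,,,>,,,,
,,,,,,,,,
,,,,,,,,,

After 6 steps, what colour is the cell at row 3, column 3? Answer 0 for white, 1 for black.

1

step 0: ,,,,,,,,,
,,,,,,,,,
,,,,,,,,,
,,,,>,,,,
,,,,,,,,,
,,,,,,,,,
step 1: ,,,,,,,,,
,,,,,,,,,
,,,,,,,,,
,,,,@,,,,
,,,,v,,,,
,,,,,,,,,
step 2: ,,,,,,,,,
,,,,,,,,,
,,,,,,,,,
,,,,@,,,,
,,,<@,,,,
,,,,,,,,,
step 3: ,,,,,,,,,
,,,,,,,,,
,,,,,,,,,
,,,^@,,,,
,,,@@,,,,
,,,,,,,,,
step 4: ,,,,,,,,,
,,,,,,,,,
,,,,,,,,,
,,,@>,,,,
,,,@@,,,,
,,,,,,,,,
step 5: ,,,,,,,,,
,,,,,,,,,
,,,,^,,,,
,,,@,,,,,
,,,@@,,,,
,,,,,,,,,
step 6: ,,,,,,,,,
,,,,,,,,,
,,,,@>,,,
,,,@,,,,,
,,,@@,,,,
,,,,,,,,,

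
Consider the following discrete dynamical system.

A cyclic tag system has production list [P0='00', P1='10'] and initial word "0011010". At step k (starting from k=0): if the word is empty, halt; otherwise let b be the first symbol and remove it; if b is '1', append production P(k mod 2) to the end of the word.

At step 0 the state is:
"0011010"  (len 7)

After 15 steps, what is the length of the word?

4

0) "0011010"  (len 7)
1) "011010"  (len 6)
2) "11010"  (len 5)
3) "101000"  (len 6)
4) "0100010"  (len 7)
5) "100010"  (len 6)
6) "0001010"  (len 7)
7) "001010"  (len 6)
8) "01010"  (len 5)
9) "1010"  (len 4)
10) "01010"  (len 5)
11) "1010"  (len 4)
12) "01010"  (len 5)
13) "1010"  (len 4)
14) "01010"  (len 5)
15) "1010"  (len 4)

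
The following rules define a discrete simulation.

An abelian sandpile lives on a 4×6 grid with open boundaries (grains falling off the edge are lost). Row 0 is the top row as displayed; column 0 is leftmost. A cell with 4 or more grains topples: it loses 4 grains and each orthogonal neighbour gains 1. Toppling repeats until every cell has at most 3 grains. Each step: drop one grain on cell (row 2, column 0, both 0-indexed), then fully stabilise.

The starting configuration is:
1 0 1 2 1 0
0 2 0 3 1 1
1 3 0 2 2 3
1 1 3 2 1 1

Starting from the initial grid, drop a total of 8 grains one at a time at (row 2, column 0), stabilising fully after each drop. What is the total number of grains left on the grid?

38

[0] 1 0 1 2 1 0
0 2 0 3 1 1
1 3 0 2 2 3
1 1 3 2 1 1
[1] 1 0 1 2 1 0
0 2 0 3 1 1
2 3 0 2 2 3
1 1 3 2 1 1
[2] 1 0 1 2 1 0
0 2 0 3 1 1
3 3 0 2 2 3
1 1 3 2 1 1
[3] 1 0 1 2 1 0
1 3 0 3 1 1
1 0 1 2 2 3
2 2 3 2 1 1
[4] 1 0 1 2 1 0
1 3 0 3 1 1
2 0 1 2 2 3
2 2 3 2 1 1
[5] 1 0 1 2 1 0
1 3 0 3 1 1
3 0 1 2 2 3
2 2 3 2 1 1
[6] 1 0 1 2 1 0
2 3 0 3 1 1
0 1 1 2 2 3
3 2 3 2 1 1
[7] 1 0 1 2 1 0
2 3 0 3 1 1
1 1 1 2 2 3
3 2 3 2 1 1
[8] 1 0 1 2 1 0
2 3 0 3 1 1
2 1 1 2 2 3
3 2 3 2 1 1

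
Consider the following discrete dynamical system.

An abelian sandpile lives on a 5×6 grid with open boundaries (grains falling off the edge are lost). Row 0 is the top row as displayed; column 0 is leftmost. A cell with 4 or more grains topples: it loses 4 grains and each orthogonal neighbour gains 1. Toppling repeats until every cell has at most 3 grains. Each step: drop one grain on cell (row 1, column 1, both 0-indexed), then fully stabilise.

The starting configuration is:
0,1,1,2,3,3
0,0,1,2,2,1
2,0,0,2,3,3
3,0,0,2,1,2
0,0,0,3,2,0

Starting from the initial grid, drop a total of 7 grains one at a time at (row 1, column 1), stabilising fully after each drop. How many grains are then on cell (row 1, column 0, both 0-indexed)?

1

step 0: 0,1,1,2,3,3
0,0,1,2,2,1
2,0,0,2,3,3
3,0,0,2,1,2
0,0,0,3,2,0
step 1: 0,1,1,2,3,3
0,1,1,2,2,1
2,0,0,2,3,3
3,0,0,2,1,2
0,0,0,3,2,0
step 2: 0,1,1,2,3,3
0,2,1,2,2,1
2,0,0,2,3,3
3,0,0,2,1,2
0,0,0,3,2,0
step 3: 0,1,1,2,3,3
0,3,1,2,2,1
2,0,0,2,3,3
3,0,0,2,1,2
0,0,0,3,2,0
step 4: 0,2,1,2,3,3
1,0,2,2,2,1
2,1,0,2,3,3
3,0,0,2,1,2
0,0,0,3,2,0
step 5: 0,2,1,2,3,3
1,1,2,2,2,1
2,1,0,2,3,3
3,0,0,2,1,2
0,0,0,3,2,0
step 6: 0,2,1,2,3,3
1,2,2,2,2,1
2,1,0,2,3,3
3,0,0,2,1,2
0,0,0,3,2,0
step 7: 0,2,1,2,3,3
1,3,2,2,2,1
2,1,0,2,3,3
3,0,0,2,1,2
0,0,0,3,2,0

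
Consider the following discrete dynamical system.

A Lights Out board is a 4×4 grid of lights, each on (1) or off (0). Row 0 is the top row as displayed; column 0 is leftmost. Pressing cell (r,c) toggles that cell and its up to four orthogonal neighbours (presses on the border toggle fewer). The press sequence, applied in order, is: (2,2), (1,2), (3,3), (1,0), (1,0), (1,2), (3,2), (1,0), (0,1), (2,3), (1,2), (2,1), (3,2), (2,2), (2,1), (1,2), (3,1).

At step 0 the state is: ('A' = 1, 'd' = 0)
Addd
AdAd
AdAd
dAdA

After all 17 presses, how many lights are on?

k=0  Addd
AdAd
AdAd
dAdA
k=1  Addd
Addd
AAdA
dAAA
k=2  AdAd
AAAA
AAAA
dAAA
k=3  AdAd
AAAA
AAAd
dAdd
k=4  ddAd
ddAA
dAAd
dAdd
k=5  AdAd
AAAA
AAAd
dAdd
k=6  Addd
Addd
AAdd
dAdd
k=7  Addd
Addd
AAAd
ddAA
k=8  dddd
dAdd
dAAd
ddAA
k=9  AAAd
dddd
dAAd
ddAA
k=10  AAAd
dddA
dAdA
ddAd
k=11  AAdd
dAAd
dAAA
ddAd
k=12  AAdd
ddAd
AddA
dAAd
k=13  AAdd
ddAd
AdAA
dddA
k=14  AAdd
dddd
AAdd
ddAA
k=15  AAdd
dAdd
ddAd
dAAA
k=16  AAAd
ddAA
dddd
dAAA
k=17  AAAd
ddAA
dAdd
AddA

8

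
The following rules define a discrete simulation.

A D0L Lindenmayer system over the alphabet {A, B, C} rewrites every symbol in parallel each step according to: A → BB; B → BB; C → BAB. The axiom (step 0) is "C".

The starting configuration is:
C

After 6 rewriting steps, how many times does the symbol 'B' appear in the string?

[0] C
[1] BAB
[2] BBBBBB
[3] BBBBBBBBBBBB
[4] BBBBBBBBBBBBBBBBBBBBBBBB
[5] BBBBBBBBBBBBBBBBBBBBBBBBBBBBBBBBBBBBBBBBBBBBBBBB
[6] BBBBBBBBBBBBBBBBBBBBBBBBBBBBBBBBBBBBBBBBBBBBBBBBBBBBBBBBBBBBBBBBBBBBBBBBBBBBBBBBBBBBBBBBBBBBBBBB

96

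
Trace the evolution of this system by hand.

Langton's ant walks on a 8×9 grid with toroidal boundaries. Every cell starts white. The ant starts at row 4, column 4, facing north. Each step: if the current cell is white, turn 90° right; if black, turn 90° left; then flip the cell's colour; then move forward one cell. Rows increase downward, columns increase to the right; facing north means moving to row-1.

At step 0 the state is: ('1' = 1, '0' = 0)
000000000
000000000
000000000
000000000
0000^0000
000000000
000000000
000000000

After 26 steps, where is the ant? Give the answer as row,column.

7,3

step 0: 000000000
000000000
000000000
000000000
0000^0000
000000000
000000000
000000000
step 1: 000000000
000000000
000000000
000000000
00001>000
000000000
000000000
000000000
step 2: 000000000
000000000
000000000
000000000
000011000
00000v000
000000000
000000000
step 3: 000000000
000000000
000000000
000000000
000011000
0000<1000
000000000
000000000
step 4: 000000000
000000000
000000000
000000000
0000^1000
000011000
000000000
000000000
step 5: 000000000
000000000
000000000
000000000
000<01000
000011000
000000000
000000000
step 6: 000000000
000000000
000000000
000^00000
000101000
000011000
000000000
000000000
step 7: 000000000
000000000
000000000
0001>0000
000101000
000011000
000000000
000000000
step 8: 000000000
000000000
000000000
000110000
0001v1000
000011000
000000000
000000000
step 9: 000000000
000000000
000000000
000110000
000<11000
000011000
000000000
000000000
step 10: 000000000
000000000
000000000
000110000
000011000
000v11000
000000000
000000000
step 11: 000000000
000000000
000000000
000110000
000011000
00<111000
000000000
000000000
step 12: 000000000
000000000
000000000
000110000
00^011000
001111000
000000000
000000000
step 13: 000000000
000000000
000000000
000110000
001>11000
001111000
000000000
000000000
step 14: 000000000
000000000
000000000
000110000
001111000
001v11000
000000000
000000000
step 15: 000000000
000000000
000000000
000110000
001111000
0010>1000
000000000
000000000
step 16: 000000000
000000000
000000000
000110000
0011^1000
001001000
000000000
000000000
step 17: 000000000
000000000
000000000
000110000
001<01000
001001000
000000000
000000000
step 18: 000000000
000000000
000000000
000110000
001001000
001v01000
000000000
000000000
step 19: 000000000
000000000
000000000
000110000
001001000
00<101000
000000000
000000000
step 20: 000000000
000000000
000000000
000110000
001001000
000101000
00v000000
000000000
step 21: 000000000
000000000
000000000
000110000
001001000
000101000
0<1000000
000000000
step 22: 000000000
000000000
000000000
000110000
001001000
0^0101000
011000000
000000000
step 23: 000000000
000000000
000000000
000110000
001001000
01>101000
011000000
000000000
step 24: 000000000
000000000
000000000
000110000
001001000
011101000
01v000000
000000000
step 25: 000000000
000000000
000000000
000110000
001001000
011101000
010>00000
000000000
step 26: 000000000
000000000
000000000
000110000
001001000
011101000
010100000
000v00000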